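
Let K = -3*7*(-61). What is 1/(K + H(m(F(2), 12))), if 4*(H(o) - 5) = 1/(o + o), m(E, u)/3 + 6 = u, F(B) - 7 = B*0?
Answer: 144/185185 ≈ 0.00077760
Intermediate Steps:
F(B) = 7 (F(B) = 7 + B*0 = 7 + 0 = 7)
m(E, u) = -18 + 3*u
H(o) = 5 + 1/(8*o) (H(o) = 5 + 1/(4*(o + o)) = 5 + 1/(4*((2*o))) = 5 + (1/(2*o))/4 = 5 + 1/(8*o))
K = 1281 (K = -21*(-61) = 1281)
1/(K + H(m(F(2), 12))) = 1/(1281 + (5 + 1/(8*(-18 + 3*12)))) = 1/(1281 + (5 + 1/(8*(-18 + 36)))) = 1/(1281 + (5 + (⅛)/18)) = 1/(1281 + (5 + (⅛)*(1/18))) = 1/(1281 + (5 + 1/144)) = 1/(1281 + 721/144) = 1/(185185/144) = 144/185185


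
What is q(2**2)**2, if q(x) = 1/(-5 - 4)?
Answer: 1/81 ≈ 0.012346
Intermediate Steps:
q(x) = -1/9 (q(x) = 1/(-9) = -1/9)
q(2**2)**2 = (-1/9)**2 = 1/81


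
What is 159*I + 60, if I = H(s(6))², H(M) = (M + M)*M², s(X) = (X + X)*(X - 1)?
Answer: 29673216000060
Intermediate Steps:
s(X) = 2*X*(-1 + X) (s(X) = (2*X)*(-1 + X) = 2*X*(-1 + X))
H(M) = 2*M³ (H(M) = (2*M)*M² = 2*M³)
I = 186624000000 (I = (2*(2*6*(-1 + 6))³)² = (2*(2*6*5)³)² = (2*60³)² = (2*216000)² = 432000² = 186624000000)
159*I + 60 = 159*186624000000 + 60 = 29673216000000 + 60 = 29673216000060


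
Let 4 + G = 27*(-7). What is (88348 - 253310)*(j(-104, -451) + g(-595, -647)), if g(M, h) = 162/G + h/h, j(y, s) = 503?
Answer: -16019459820/193 ≈ -8.3002e+7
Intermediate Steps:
G = -193 (G = -4 + 27*(-7) = -4 - 189 = -193)
g(M, h) = 31/193 (g(M, h) = 162/(-193) + h/h = 162*(-1/193) + 1 = -162/193 + 1 = 31/193)
(88348 - 253310)*(j(-104, -451) + g(-595, -647)) = (88348 - 253310)*(503 + 31/193) = -164962*97110/193 = -16019459820/193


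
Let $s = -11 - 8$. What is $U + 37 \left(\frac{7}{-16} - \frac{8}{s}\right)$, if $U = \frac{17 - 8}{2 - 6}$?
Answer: $- \frac{869}{304} \approx -2.8586$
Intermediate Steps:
$s = -19$ ($s = -11 - 8 = -19$)
$U = - \frac{9}{4}$ ($U = \frac{9}{-4} = 9 \left(- \frac{1}{4}\right) = - \frac{9}{4} \approx -2.25$)
$U + 37 \left(\frac{7}{-16} - \frac{8}{s}\right) = - \frac{9}{4} + 37 \left(\frac{7}{-16} - \frac{8}{-19}\right) = - \frac{9}{4} + 37 \left(7 \left(- \frac{1}{16}\right) - - \frac{8}{19}\right) = - \frac{9}{4} + 37 \left(- \frac{7}{16} + \frac{8}{19}\right) = - \frac{9}{4} + 37 \left(- \frac{5}{304}\right) = - \frac{9}{4} - \frac{185}{304} = - \frac{869}{304}$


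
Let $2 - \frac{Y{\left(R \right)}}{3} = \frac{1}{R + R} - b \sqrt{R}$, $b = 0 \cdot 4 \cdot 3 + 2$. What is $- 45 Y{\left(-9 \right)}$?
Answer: $- \frac{555}{2} - 810 i \approx -277.5 - 810.0 i$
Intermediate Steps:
$b = 2$ ($b = 0 \cdot 3 + 2 = 0 + 2 = 2$)
$Y{\left(R \right)} = 6 + 6 \sqrt{R} - \frac{3}{2 R}$ ($Y{\left(R \right)} = 6 - 3 \left(\frac{1}{R + R} - 2 \sqrt{R}\right) = 6 - 3 \left(\frac{1}{2 R} - 2 \sqrt{R}\right) = 6 + \left(6 \sqrt{R} - \frac{3}{2 R}\right) = 6 + 6 \sqrt{R} - \frac{3}{2 R}$)
$- 45 Y{\left(-9 \right)} = - 45 \left(6 + 6 \sqrt{-9} - \frac{3}{2 \left(-9\right)}\right) = - 45 \left(6 + 6 \cdot 3 i - - \frac{1}{6}\right) = - 45 \left(6 + 18 i + \frac{1}{6}\right) = - 45 \left(\frac{37}{6} + 18 i\right) = - \frac{555}{2} - 810 i$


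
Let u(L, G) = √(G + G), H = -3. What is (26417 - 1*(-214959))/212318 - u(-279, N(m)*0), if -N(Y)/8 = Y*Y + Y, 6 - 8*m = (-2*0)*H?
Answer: 120688/106159 ≈ 1.1369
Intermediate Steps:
m = ¾ (m = ¾ - (-2*0)*(-3)/8 = ¾ - 0*(-3) = ¾ - ⅛*0 = ¾ + 0 = ¾ ≈ 0.75000)
N(Y) = -8*Y - 8*Y² (N(Y) = -8*(Y*Y + Y) = -8*(Y² + Y) = -8*(Y + Y²) = -8*Y - 8*Y²)
u(L, G) = √2*√G (u(L, G) = √(2*G) = √2*√G)
(26417 - 1*(-214959))/212318 - u(-279, N(m)*0) = (26417 - 1*(-214959))/212318 - √2*√(-8*¾*(1 + ¾)*0) = (26417 + 214959)*(1/212318) - √2*√(-8*¾*7/4*0) = 241376*(1/212318) - √2*√(-21/2*0) = 120688/106159 - √2*√0 = 120688/106159 - √2*0 = 120688/106159 - 1*0 = 120688/106159 + 0 = 120688/106159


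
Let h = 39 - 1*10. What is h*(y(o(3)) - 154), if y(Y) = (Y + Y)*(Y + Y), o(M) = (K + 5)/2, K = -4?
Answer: -4437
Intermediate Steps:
o(M) = ½ (o(M) = (-4 + 5)/2 = 1*(½) = ½)
y(Y) = 4*Y² (y(Y) = (2*Y)*(2*Y) = 4*Y²)
h = 29 (h = 39 - 10 = 29)
h*(y(o(3)) - 154) = 29*(4*(½)² - 154) = 29*(4*(¼) - 154) = 29*(1 - 154) = 29*(-153) = -4437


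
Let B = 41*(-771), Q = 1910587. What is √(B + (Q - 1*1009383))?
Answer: √869593 ≈ 932.52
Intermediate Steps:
B = -31611
√(B + (Q - 1*1009383)) = √(-31611 + (1910587 - 1*1009383)) = √(-31611 + (1910587 - 1009383)) = √(-31611 + 901204) = √869593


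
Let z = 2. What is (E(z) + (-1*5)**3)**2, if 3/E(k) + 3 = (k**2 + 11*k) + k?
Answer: 9746884/625 ≈ 15595.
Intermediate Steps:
E(k) = 3/(-3 + k**2 + 12*k) (E(k) = 3/(-3 + ((k**2 + 11*k) + k)) = 3/(-3 + (k**2 + 12*k)) = 3/(-3 + k**2 + 12*k))
(E(z) + (-1*5)**3)**2 = (3/(-3 + 2**2 + 12*2) + (-1*5)**3)**2 = (3/(-3 + 4 + 24) + (-5)**3)**2 = (3/25 - 125)**2 = (-3122/25)**2 = 9746884/625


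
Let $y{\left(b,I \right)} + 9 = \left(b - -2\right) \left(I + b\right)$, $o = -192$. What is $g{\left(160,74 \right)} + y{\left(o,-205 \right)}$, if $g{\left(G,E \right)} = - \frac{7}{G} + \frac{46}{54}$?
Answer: $\frac{325822211}{4320} \approx 75422.0$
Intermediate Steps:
$g{\left(G,E \right)} = \frac{23}{27} - \frac{7}{G}$ ($g{\left(G,E \right)} = - \frac{7}{G} + 46 \cdot \frac{1}{54} = - \frac{7}{G} + \frac{23}{27} = \frac{23}{27} - \frac{7}{G}$)
$y{\left(b,I \right)} = -9 + \left(2 + b\right) \left(I + b\right)$ ($y{\left(b,I \right)} = -9 + \left(b - -2\right) \left(I + b\right) = -9 + \left(b + 2\right) \left(I + b\right) = -9 + \left(2 + b\right) \left(I + b\right)$)
$g{\left(160,74 \right)} + y{\left(o,-205 \right)} = \left(\frac{23}{27} - \frac{7}{160}\right) + \left(-9 + \left(-192\right)^{2} + 2 \left(-205\right) + 2 \left(-192\right) - -39360\right) = \left(\frac{23}{27} - \frac{7}{160}\right) - -75421 = \left(\frac{23}{27} - \frac{7}{160}\right) + 75421 = \frac{3491}{4320} + 75421 = \frac{325822211}{4320}$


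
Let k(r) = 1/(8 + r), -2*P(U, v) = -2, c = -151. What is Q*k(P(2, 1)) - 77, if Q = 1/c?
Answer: -104644/1359 ≈ -77.001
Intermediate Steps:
P(U, v) = 1 (P(U, v) = -½*(-2) = 1)
Q = -1/151 (Q = 1/(-151) = -1/151 ≈ -0.0066225)
Q*k(P(2, 1)) - 77 = -1/(151*(8 + 1)) - 77 = -1/151/9 - 77 = -1/151*⅑ - 77 = -1/1359 - 77 = -104644/1359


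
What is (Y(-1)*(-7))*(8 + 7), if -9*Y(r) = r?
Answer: -35/3 ≈ -11.667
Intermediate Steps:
Y(r) = -r/9
(Y(-1)*(-7))*(8 + 7) = (-1/9*(-1)*(-7))*(8 + 7) = ((1/9)*(-7))*15 = -7/9*15 = -35/3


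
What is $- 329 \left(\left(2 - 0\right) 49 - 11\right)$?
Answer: $-28623$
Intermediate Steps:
$- 329 \left(\left(2 - 0\right) 49 - 11\right) = - 329 \left(\left(2 + 0\right) 49 - 11\right) = - 329 \left(2 \cdot 49 - 11\right) = - 329 \left(98 - 11\right) = \left(-329\right) 87 = -28623$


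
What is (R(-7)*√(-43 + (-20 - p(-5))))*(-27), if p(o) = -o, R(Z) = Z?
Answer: 378*I*√17 ≈ 1558.5*I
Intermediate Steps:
(R(-7)*√(-43 + (-20 - p(-5))))*(-27) = -7*√(-43 + (-20 - (-1)*(-5)))*(-27) = -7*√(-43 + (-20 - 1*5))*(-27) = -7*√(-43 + (-20 - 5))*(-27) = -7*√(-43 - 25)*(-27) = -14*I*√17*(-27) = 378*I*√17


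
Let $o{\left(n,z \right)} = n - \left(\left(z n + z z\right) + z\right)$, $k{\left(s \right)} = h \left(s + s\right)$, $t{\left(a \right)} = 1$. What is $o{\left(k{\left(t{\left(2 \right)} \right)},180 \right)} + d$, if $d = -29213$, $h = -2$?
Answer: $-61077$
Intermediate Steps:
$k{\left(s \right)} = - 4 s$ ($k{\left(s \right)} = - 2 \left(s + s\right) = - 2 \cdot 2 s = - 4 s$)
$o{\left(n,z \right)} = n - z - z^{2} - n z$ ($o{\left(n,z \right)} = n - \left(\left(n z + z^{2}\right) + z\right) = n - \left(\left(z^{2} + n z\right) + z\right) = n - \left(z + z^{2} + n z\right) = n - z - z^{2} - n z$)
$o{\left(k{\left(t{\left(2 \right)} \right)},180 \right)} + d = \left(\left(-4\right) 1 - 180 - 180^{2} - \left(-4\right) 1 \cdot 180\right) - 29213 = \left(-4 - 180 - 32400 - \left(-4\right) 180\right) - 29213 = \left(-4 - 180 - 32400 + 720\right) - 29213 = -31864 - 29213 = -61077$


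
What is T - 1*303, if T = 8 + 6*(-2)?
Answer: -307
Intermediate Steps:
T = -4 (T = 8 - 12 = -4)
T - 1*303 = -4 - 1*303 = -4 - 303 = -307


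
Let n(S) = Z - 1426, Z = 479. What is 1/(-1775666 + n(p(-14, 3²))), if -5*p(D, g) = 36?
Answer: -1/1776613 ≈ -5.6287e-7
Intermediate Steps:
p(D, g) = -36/5 (p(D, g) = -⅕*36 = -36/5)
n(S) = -947 (n(S) = 479 - 1426 = -947)
1/(-1775666 + n(p(-14, 3²))) = 1/(-1775666 - 947) = 1/(-1776613) = -1/1776613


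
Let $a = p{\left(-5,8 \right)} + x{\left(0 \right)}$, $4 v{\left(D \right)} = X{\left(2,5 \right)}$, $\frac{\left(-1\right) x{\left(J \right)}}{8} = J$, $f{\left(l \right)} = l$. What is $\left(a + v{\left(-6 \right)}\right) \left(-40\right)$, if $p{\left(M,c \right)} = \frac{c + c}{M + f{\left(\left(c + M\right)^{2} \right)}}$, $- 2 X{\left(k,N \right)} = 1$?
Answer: $-155$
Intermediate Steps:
$X{\left(k,N \right)} = - \frac{1}{2}$ ($X{\left(k,N \right)} = \left(- \frac{1}{2}\right) 1 = - \frac{1}{2}$)
$x{\left(J \right)} = - 8 J$
$p{\left(M,c \right)} = \frac{2 c}{M + \left(M + c\right)^{2}}$ ($p{\left(M,c \right)} = \frac{c + c}{M + \left(c + M\right)^{2}} = \frac{2 c}{M + \left(M + c\right)^{2}}$)
$v{\left(D \right)} = - \frac{1}{8}$ ($v{\left(D \right)} = \frac{1}{4} \left(- \frac{1}{2}\right) = - \frac{1}{8}$)
$a = 4$ ($a = 2 \cdot 8 \frac{1}{-5 + \left(-5 + 8\right)^{2}} - 0 = 2 \cdot 8 \frac{1}{-5 + 3^{2}} + 0 = 2 \cdot 8 \frac{1}{-5 + 9} + 0 = 2 \cdot 8 \cdot \frac{1}{4} + 0 = 4 + 0 = 4$)
$\left(a + v{\left(-6 \right)}\right) \left(-40\right) = \left(4 - \frac{1}{8}\right) \left(-40\right) = \frac{31}{8} \left(-40\right) = -155$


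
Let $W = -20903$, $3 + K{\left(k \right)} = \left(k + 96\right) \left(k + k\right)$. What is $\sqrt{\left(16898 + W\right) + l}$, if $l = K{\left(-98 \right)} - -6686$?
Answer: $\sqrt{3070} \approx 55.408$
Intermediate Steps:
$K{\left(k \right)} = -3 + 2 k \left(96 + k\right)$ ($K{\left(k \right)} = -3 + \left(k + 96\right) \left(k + k\right) = -3 + \left(96 + k\right) 2 k = -3 + 2 k \left(96 + k\right)$)
$l = 7075$ ($l = \left(-3 + 2 \left(-98\right)^{2} + 192 \left(-98\right)\right) - -6686 = \left(-3 + 2 \cdot 9604 - 18816\right) + 6686 = \left(-3 + 19208 - 18816\right) + 6686 = 389 + 6686 = 7075$)
$\sqrt{\left(16898 + W\right) + l} = \sqrt{\left(16898 - 20903\right) + 7075} = \sqrt{-4005 + 7075} = \sqrt{3070}$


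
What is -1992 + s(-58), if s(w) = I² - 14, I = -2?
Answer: -2002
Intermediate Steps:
s(w) = -10 (s(w) = (-2)² - 14 = 4 - 14 = -10)
-1992 + s(-58) = -1992 - 10 = -2002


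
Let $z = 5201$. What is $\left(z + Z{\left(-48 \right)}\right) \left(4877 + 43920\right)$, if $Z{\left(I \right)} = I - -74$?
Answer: $255061919$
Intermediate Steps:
$Z{\left(I \right)} = 74 + I$ ($Z{\left(I \right)} = I + 74 = 74 + I$)
$\left(z + Z{\left(-48 \right)}\right) \left(4877 + 43920\right) = \left(5201 + \left(74 - 48\right)\right) \left(4877 + 43920\right) = \left(5201 + 26\right) 48797 = 5227 \cdot 48797 = 255061919$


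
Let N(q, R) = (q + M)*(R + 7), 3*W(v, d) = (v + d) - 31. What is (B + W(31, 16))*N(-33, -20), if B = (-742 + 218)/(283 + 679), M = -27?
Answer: 138200/37 ≈ 3735.1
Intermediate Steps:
W(v, d) = -31/3 + d/3 + v/3 (W(v, d) = ((v + d) - 31)/3 = ((d + v) - 31)/3 = (-31 + d + v)/3 = -31/3 + d/3 + v/3)
B = -262/481 (B = -524/962 = -524*1/962 = -262/481 ≈ -0.54470)
N(q, R) = (-27 + q)*(7 + R) (N(q, R) = (q - 27)*(R + 7) = (-27 + q)*(7 + R))
(B + W(31, 16))*N(-33, -20) = (-262/481 + (-31/3 + (⅓)*16 + (⅓)*31))*(-189 - 27*(-20) + 7*(-33) - 20*(-33)) = (-262/481 + (-31/3 + 16/3 + 31/3))*(-189 + 540 - 231 + 660) = (-262/481 + 16/3)*780 = (6910/1443)*780 = 138200/37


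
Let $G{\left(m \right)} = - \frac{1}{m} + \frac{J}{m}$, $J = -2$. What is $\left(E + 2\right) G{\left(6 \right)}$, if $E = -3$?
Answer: $\frac{1}{2} \approx 0.5$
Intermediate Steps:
$G{\left(m \right)} = - \frac{3}{m}$ ($G{\left(m \right)} = - \frac{1}{m} - \frac{2}{m} = - \frac{3}{m}$)
$\left(E + 2\right) G{\left(6 \right)} = \left(-3 + 2\right) \left(- \frac{3}{6}\right) = - \frac{-3}{6} = \left(-1\right) \left(- \frac{1}{2}\right) = \frac{1}{2}$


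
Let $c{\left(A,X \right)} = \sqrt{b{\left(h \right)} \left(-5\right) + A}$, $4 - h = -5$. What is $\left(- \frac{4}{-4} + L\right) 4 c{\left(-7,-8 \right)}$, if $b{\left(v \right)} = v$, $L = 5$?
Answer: $48 i \sqrt{13} \approx 173.07 i$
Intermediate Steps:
$h = 9$ ($h = 4 - -5 = 4 + 5 = 9$)
$c{\left(A,X \right)} = \sqrt{-45 + A}$ ($c{\left(A,X \right)} = \sqrt{9 \left(-5\right) + A} = \sqrt{-45 + A}$)
$\left(- \frac{4}{-4} + L\right) 4 c{\left(-7,-8 \right)} = \left(- \frac{4}{-4} + 5\right) 4 \sqrt{-45 - 7} = \left(\left(-4\right) \left(- \frac{1}{4}\right) + 5\right) 4 \sqrt{-52} = \left(1 + 5\right) 4 \cdot 2 i \sqrt{13} = 6 \cdot 4 \cdot 2 i \sqrt{13} = 24 \cdot 2 i \sqrt{13} = 48 i \sqrt{13}$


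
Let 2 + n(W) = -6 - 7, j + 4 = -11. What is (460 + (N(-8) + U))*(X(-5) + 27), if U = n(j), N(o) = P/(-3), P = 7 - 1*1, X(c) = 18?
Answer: 19935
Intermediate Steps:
j = -15 (j = -4 - 11 = -15)
P = 6 (P = 7 - 1 = 6)
N(o) = -2 (N(o) = 6/(-3) = 6*(-1/3) = -2)
n(W) = -15 (n(W) = -2 + (-6 - 7) = -2 - 13 = -15)
U = -15
(460 + (N(-8) + U))*(X(-5) + 27) = (460 + (-2 - 15))*(18 + 27) = (460 - 17)*45 = 443*45 = 19935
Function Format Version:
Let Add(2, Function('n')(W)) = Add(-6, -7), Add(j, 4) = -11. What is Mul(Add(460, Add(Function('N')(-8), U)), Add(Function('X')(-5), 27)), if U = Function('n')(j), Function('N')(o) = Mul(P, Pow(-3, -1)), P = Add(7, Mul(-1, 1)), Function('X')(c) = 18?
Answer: 19935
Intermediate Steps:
j = -15 (j = Add(-4, -11) = -15)
P = 6 (P = Add(7, -1) = 6)
Function('N')(o) = -2 (Function('N')(o) = Mul(6, Pow(-3, -1)) = Mul(6, Rational(-1, 3)) = -2)
Function('n')(W) = -15 (Function('n')(W) = Add(-2, Add(-6, -7)) = Add(-2, -13) = -15)
U = -15
Mul(Add(460, Add(Function('N')(-8), U)), Add(Function('X')(-5), 27)) = Mul(Add(460, Add(-2, -15)), Add(18, 27)) = Mul(Add(460, -17), 45) = Mul(443, 45) = 19935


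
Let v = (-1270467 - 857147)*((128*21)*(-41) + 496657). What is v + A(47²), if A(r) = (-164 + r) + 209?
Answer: -822214300432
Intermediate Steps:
A(r) = 45 + r
v = -822214302686 (v = -2127614*(2688*(-41) + 496657) = -2127614*(-110208 + 496657) = -2127614*386449 = -822214302686)
v + A(47²) = -822214302686 + (45 + 47²) = -822214302686 + (45 + 2209) = -822214302686 + 2254 = -822214300432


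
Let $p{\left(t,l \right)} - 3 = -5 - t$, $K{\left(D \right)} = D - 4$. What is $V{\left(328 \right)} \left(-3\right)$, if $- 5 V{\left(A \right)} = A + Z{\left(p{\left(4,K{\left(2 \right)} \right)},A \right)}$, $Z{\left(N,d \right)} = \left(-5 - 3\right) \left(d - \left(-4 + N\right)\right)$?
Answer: $- \frac{7128}{5} \approx -1425.6$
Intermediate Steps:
$K{\left(D \right)} = -4 + D$
$p{\left(t,l \right)} = -2 - t$ ($p{\left(t,l \right)} = 3 - \left(5 + t\right) = -2 - t$)
$Z{\left(N,d \right)} = -32 - 8 d + 8 N$ ($Z{\left(N,d \right)} = - 8 \left(4 + d - N\right) = -32 - 8 d + 8 N$)
$V{\left(A \right)} = 16 + \frac{7 A}{5}$ ($V{\left(A \right)} = - \frac{A - \left(32 - 8 \left(-2 - 4\right) + 8 A\right)}{5} = - \frac{A - \left(80 + 8 A\right)}{5} = - \frac{-80 - 7 A}{5} = 16 + \frac{7 A}{5}$)
$V{\left(328 \right)} \left(-3\right) = \left(16 + \frac{7}{5} \cdot 328\right) \left(-3\right) = \left(16 + \frac{2296}{5}\right) \left(-3\right) = \frac{2376}{5} \left(-3\right) = - \frac{7128}{5}$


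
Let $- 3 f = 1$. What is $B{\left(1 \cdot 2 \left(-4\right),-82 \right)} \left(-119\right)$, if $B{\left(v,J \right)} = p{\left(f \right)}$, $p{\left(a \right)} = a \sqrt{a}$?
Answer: $\frac{119 i \sqrt{3}}{9} \approx 22.902 i$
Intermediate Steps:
$f = - \frac{1}{3}$ ($f = \left(- \frac{1}{3}\right) 1 = - \frac{1}{3} \approx -0.33333$)
$p{\left(a \right)} = a^{\frac{3}{2}}$
$B{\left(v,J \right)} = - \frac{i \sqrt{3}}{9}$ ($B{\left(v,J \right)} = \left(- \frac{1}{3}\right)^{\frac{3}{2}} = - \frac{i \sqrt{3}}{9}$)
$B{\left(1 \cdot 2 \left(-4\right),-82 \right)} \left(-119\right) = - \frac{i \sqrt{3}}{9} \left(-119\right) = \frac{119 i \sqrt{3}}{9}$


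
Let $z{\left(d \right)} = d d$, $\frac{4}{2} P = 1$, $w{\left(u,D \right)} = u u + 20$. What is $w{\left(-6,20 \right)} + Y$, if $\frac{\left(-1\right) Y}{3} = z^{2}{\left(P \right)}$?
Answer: $\frac{893}{16} \approx 55.813$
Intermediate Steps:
$w{\left(u,D \right)} = 20 + u^{2}$ ($w{\left(u,D \right)} = u^{2} + 20 = 20 + u^{2}$)
$P = \frac{1}{2}$ ($P = \frac{1}{2} \cdot 1 = \frac{1}{2} \approx 0.5$)
$z{\left(d \right)} = d^{2}$
$Y = - \frac{3}{16}$ ($Y = - 3 \left(\left(\frac{1}{2}\right)^{2}\right)^{2} = - \frac{3}{16} \approx -0.1875$)
$w{\left(-6,20 \right)} + Y = \left(20 + \left(-6\right)^{2}\right) - \frac{3}{16} = \left(20 + 36\right) - \frac{3}{16} = 56 - \frac{3}{16} = \frac{893}{16}$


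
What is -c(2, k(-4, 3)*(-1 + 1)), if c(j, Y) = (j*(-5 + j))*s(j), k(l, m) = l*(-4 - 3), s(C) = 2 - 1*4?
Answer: -12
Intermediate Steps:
s(C) = -2 (s(C) = 2 - 4 = -2)
k(l, m) = -7*l (k(l, m) = l*(-7) = -7*l)
c(j, Y) = -2*j*(-5 + j) (c(j, Y) = (j*(-5 + j))*(-2) = -2*j*(-5 + j))
-c(2, k(-4, 3)*(-1 + 1)) = -2*2*(5 - 1*2) = -2*2*(5 - 2) = -2*2*3 = -1*12 = -12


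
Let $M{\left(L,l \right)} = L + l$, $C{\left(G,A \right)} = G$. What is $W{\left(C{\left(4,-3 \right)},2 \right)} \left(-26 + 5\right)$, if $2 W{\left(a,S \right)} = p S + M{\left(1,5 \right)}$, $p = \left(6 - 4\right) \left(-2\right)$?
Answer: $21$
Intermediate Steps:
$p = -4$ ($p = 2 \left(-2\right) = -4$)
$W{\left(a,S \right)} = 3 - 2 S$ ($W{\left(a,S \right)} = \frac{- 4 S + \left(1 + 5\right)}{2} = \frac{- 4 S + 6}{2} = \frac{6 - 4 S}{2} = 3 - 2 S$)
$W{\left(C{\left(4,-3 \right)},2 \right)} \left(-26 + 5\right) = \left(3 - 4\right) \left(-26 + 5\right) = \left(3 - 4\right) \left(-21\right) = \left(-1\right) \left(-21\right) = 21$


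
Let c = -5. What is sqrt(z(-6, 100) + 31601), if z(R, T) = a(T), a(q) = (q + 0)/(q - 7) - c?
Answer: sqrt(273369594)/93 ≈ 177.78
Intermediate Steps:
a(q) = 5 + q/(-7 + q) (a(q) = (q + 0)/(q - 7) - 1*(-5) = q/(-7 + q) + 5 = 5 + q/(-7 + q))
z(R, T) = (-35 + 6*T)/(-7 + T)
sqrt(z(-6, 100) + 31601) = sqrt((-35 + 6*100)/(-7 + 100) + 31601) = sqrt((-35 + 600)/93 + 31601) = sqrt((1/93)*565 + 31601) = sqrt(565/93 + 31601) = sqrt(2939458/93) = sqrt(273369594)/93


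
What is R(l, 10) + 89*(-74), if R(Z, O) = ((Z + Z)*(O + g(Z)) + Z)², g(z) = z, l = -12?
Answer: -5290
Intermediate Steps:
R(Z, O) = (Z + 2*Z*(O + Z))² (R(Z, O) = ((Z + Z)*(O + Z) + Z)² = ((2*Z)*(O + Z) + Z)² = (2*Z*(O + Z) + Z)² = (Z + 2*Z*(O + Z))²)
R(l, 10) + 89*(-74) = (-12)²*(1 + 2*10 + 2*(-12))² + 89*(-74) = 144*(1 + 20 - 24)² - 6586 = 144*(-3)² - 6586 = 144*9 - 6586 = 1296 - 6586 = -5290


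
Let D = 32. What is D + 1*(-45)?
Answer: -13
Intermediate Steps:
D + 1*(-45) = 32 + 1*(-45) = 32 - 45 = -13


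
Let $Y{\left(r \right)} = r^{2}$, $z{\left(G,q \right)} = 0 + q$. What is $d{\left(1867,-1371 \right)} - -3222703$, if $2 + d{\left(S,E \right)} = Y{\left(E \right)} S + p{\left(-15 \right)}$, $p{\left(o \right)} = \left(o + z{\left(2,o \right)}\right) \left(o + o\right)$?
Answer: $3512513348$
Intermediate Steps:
$z{\left(G,q \right)} = q$
$p{\left(o \right)} = 4 o^{2}$ ($p{\left(o \right)} = \left(o + o\right) \left(o + o\right) = 2 o 2 o = 4 o^{2}$)
$d{\left(S,E \right)} = 898 + S E^{2}$ ($d{\left(S,E \right)} = -2 + \left(E^{2} S + 4 \left(-15\right)^{2}\right) = -2 + \left(S E^{2} + 4 \cdot 225\right) = -2 + \left(S E^{2} + 900\right) = -2 + \left(900 + S E^{2}\right) = 898 + S E^{2}$)
$d{\left(1867,-1371 \right)} - -3222703 = \left(898 + 1867 \left(-1371\right)^{2}\right) - -3222703 = \left(898 + 1867 \cdot 1879641\right) + 3222703 = \left(898 + 3509289747\right) + 3222703 = 3509290645 + 3222703 = 3512513348$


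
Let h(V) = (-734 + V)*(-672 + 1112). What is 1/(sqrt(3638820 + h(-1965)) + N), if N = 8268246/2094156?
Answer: -7634478382/4739817577564033 + 27070921928*sqrt(612815)/33178723042948231 ≈ 0.00063711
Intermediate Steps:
N = 459347/116342 (N = 8268246*(1/2094156) = 459347/116342 ≈ 3.9482)
h(V) = -322960 + 440*V (h(V) = (-734 + V)*440 = -322960 + 440*V)
1/(sqrt(3638820 + h(-1965)) + N) = 1/(sqrt(3638820 + (-322960 + 440*(-1965))) + 459347/116342) = 1/(sqrt(3638820 + (-322960 - 864600)) + 459347/116342) = 1/(sqrt(3638820 - 1187560) + 459347/116342) = 1/(sqrt(2451260) + 459347/116342) = 1/(2*sqrt(612815) + 459347/116342) = 1/(459347/116342 + 2*sqrt(612815))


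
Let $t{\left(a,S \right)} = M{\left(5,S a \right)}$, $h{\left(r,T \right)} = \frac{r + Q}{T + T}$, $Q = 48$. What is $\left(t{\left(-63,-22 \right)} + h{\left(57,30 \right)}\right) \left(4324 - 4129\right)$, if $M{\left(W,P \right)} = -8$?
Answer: $- \frac{4875}{4} \approx -1218.8$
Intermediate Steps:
$h{\left(r,T \right)} = \frac{48 + r}{2 T}$ ($h{\left(r,T \right)} = \frac{r + 48}{T + T} = \frac{48 + r}{2 T}$)
$t{\left(a,S \right)} = -8$
$\left(t{\left(-63,-22 \right)} + h{\left(57,30 \right)}\right) \left(4324 - 4129\right) = \left(-8 + \frac{48 + 57}{2 \cdot 30}\right) \left(4324 - 4129\right) = \left(-8 + \frac{1}{2} \cdot \frac{1}{30} \cdot 105\right) 195 = \left(-8 + \frac{7}{4}\right) 195 = \left(- \frac{25}{4}\right) 195 = - \frac{4875}{4}$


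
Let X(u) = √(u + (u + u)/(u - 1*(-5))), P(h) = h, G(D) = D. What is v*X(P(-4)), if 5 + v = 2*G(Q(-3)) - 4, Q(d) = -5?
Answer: -38*I*√3 ≈ -65.818*I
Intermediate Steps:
v = -19 (v = -5 + (2*(-5) - 4) = -5 + (-10 - 4) = -5 - 14 = -19)
X(u) = √(u + 2*u/(5 + u)) (X(u) = √(u + (2*u)/(u + 5)) = √(u + (2*u)/(5 + u)) = √(u + 2*u/(5 + u)))
v*X(P(-4)) = -19*2*I*√(7 - 4)/√(5 - 4) = -19*2*I*√3 = -38*I*√3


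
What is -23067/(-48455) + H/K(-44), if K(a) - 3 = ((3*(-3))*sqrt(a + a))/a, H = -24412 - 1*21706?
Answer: -4469100359/409665 + 46118*I*sqrt(22)/31 ≈ -10909.0 + 6977.8*I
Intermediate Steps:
H = -46118 (H = -24412 - 21706 = -46118)
K(a) = 3 - 9*sqrt(2)/sqrt(a) (K(a) = 3 + ((3*(-3))*sqrt(a + a))/a = 3 + (-9*sqrt(2)*sqrt(a))/a = 3 - 9*sqrt(2)/sqrt(a))
-23067/(-48455) + H/K(-44) = -23067/(-48455) - 46118/(3 - 9*sqrt(2)/sqrt(-44)) = -23067*(-1/48455) - 46118/(3 - 9*sqrt(2)*(-I*sqrt(11)/22)) = 2097/4405 - 46118/(3 + 9*I*sqrt(22)/22)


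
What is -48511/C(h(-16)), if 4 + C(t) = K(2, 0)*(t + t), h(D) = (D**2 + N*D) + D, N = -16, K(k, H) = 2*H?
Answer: 48511/4 ≈ 12128.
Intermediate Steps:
h(D) = D**2 - 15*D (h(D) = (D**2 - 16*D) + D = D**2 - 15*D)
C(t) = -4 (C(t) = -4 + (2*0)*(t + t) = -4 + 0*(2*t) = -4 + 0 = -4)
-48511/C(h(-16)) = -48511/(-4) = -48511*(-1/4) = 48511/4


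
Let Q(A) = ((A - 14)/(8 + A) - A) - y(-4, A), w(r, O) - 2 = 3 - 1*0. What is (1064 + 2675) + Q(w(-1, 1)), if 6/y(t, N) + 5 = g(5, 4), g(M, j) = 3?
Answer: 48572/13 ≈ 3736.3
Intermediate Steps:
y(t, N) = -3 (y(t, N) = 6/(-5 + 3) = 6/(-2) = 6*(-½) = -3)
w(r, O) = 5 (w(r, O) = 2 + (3 - 1*0) = 2 + (3 + 0) = 2 + 3 = 5)
Q(A) = 3 - A + (-14 + A)/(8 + A) (Q(A) = ((A - 14)/(8 + A) - A) - 1*(-3) = ((-14 + A)/(8 + A) - A) + 3 = (-A + (-14 + A)/(8 + A)) + 3 = 3 - A + (-14 + A)/(8 + A))
(1064 + 2675) + Q(w(-1, 1)) = (1064 + 2675) + (10 - 1*5² - 4*5)/(8 + 5) = 3739 + (10 - 1*25 - 20)/13 = 3739 + (10 - 25 - 20)/13 = 3739 + (1/13)*(-35) = 3739 - 35/13 = 48572/13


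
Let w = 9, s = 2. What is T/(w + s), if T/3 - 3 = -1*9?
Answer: -18/11 ≈ -1.6364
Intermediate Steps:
T = -18 (T = 9 + 3*(-1*9) = 9 + 3*(-9) = 9 - 27 = -18)
T/(w + s) = -18/(9 + 2) = -18/11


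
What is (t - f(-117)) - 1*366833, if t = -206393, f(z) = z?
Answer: -573109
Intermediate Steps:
(t - f(-117)) - 1*366833 = (-206393 - 1*(-117)) - 1*366833 = (-206393 + 117) - 366833 = -206276 - 366833 = -573109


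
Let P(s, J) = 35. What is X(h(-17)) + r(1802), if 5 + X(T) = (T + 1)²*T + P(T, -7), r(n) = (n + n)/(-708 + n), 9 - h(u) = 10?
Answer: 18212/547 ≈ 33.294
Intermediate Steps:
h(u) = -1 (h(u) = 9 - 1*10 = 9 - 10 = -1)
r(n) = 2*n/(-708 + n) (r(n) = (2*n)/(-708 + n) = 2*n/(-708 + n))
X(T) = 30 + T*(1 + T)² (X(T) = -5 + ((T + 1)²*T + 35) = -5 + ((1 + T)²*T + 35) = -5 + (T*(1 + T)² + 35) = -5 + (35 + T*(1 + T)²) = 30 + T*(1 + T)²)
X(h(-17)) + r(1802) = (30 - (1 - 1)²) + 2*1802/(-708 + 1802) = (30 - 1*0²) + 2*1802/1094 = (30 - 1*0) + 2*1802*(1/1094) = (30 + 0) + 1802/547 = 30 + 1802/547 = 18212/547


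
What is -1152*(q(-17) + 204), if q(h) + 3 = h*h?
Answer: -564480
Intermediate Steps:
q(h) = -3 + h² (q(h) = -3 + h*h = -3 + h²)
-1152*(q(-17) + 204) = -1152*((-3 + (-17)²) + 204) = -1152*((-3 + 289) + 204) = -1152*(286 + 204) = -1152*490 = -564480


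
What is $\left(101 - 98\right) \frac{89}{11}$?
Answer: $\frac{267}{11} \approx 24.273$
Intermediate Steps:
$\left(101 - 98\right) \frac{89}{11} = 3 \cdot 89 \cdot \frac{1}{11} = 3 \cdot \frac{89}{11} = \frac{267}{11}$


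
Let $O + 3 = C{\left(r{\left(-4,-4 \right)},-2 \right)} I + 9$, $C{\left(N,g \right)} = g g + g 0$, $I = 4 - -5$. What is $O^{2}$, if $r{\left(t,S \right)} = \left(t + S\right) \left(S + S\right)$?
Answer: $1764$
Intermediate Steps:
$r{\left(t,S \right)} = 2 S \left(S + t\right)$ ($r{\left(t,S \right)} = \left(S + t\right) 2 S = 2 S \left(S + t\right)$)
$I = 9$ ($I = 4 + 5 = 9$)
$C{\left(N,g \right)} = g^{2}$ ($C{\left(N,g \right)} = g^{2} + 0 = g^{2}$)
$O = 42$ ($O = -3 + \left(\left(-2\right)^{2} \cdot 9 + 9\right) = -3 + \left(4 \cdot 9 + 9\right) = -3 + \left(36 + 9\right) = -3 + 45 = 42$)
$O^{2} = 42^{2} = 1764$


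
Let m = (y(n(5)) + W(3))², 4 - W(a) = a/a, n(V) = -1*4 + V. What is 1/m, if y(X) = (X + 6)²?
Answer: 1/2704 ≈ 0.00036982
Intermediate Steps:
n(V) = -4 + V
W(a) = 3 (W(a) = 4 - a/a = 4 - 1*1 = 4 - 1 = 3)
y(X) = (6 + X)²
m = 2704 (m = ((6 + (-4 + 5))² + 3)² = ((6 + 1)² + 3)² = (7² + 3)² = (49 + 3)² = 52² = 2704)
1/m = 1/2704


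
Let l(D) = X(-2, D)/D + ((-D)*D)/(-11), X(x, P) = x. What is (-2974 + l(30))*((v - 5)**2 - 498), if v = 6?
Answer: 237178837/165 ≈ 1.4374e+6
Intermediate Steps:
l(D) = -2/D + D**2/11 (l(D) = -2/D + ((-D)*D)/(-11) = -2/D - D**2*(-1/11) = -2/D + D**2/11)
(-2974 + l(30))*((v - 5)**2 - 498) = (-2974 + (1/11)*(-22 + 30**3)/30)*((6 - 5)**2 - 498) = (-2974 + (1/11)*(1/30)*(-22 + 27000))*(1**2 - 498) = (-2974 + (1/11)*(1/30)*26978)*(1 - 498) = (-2974 + 13489/165)*(-497) = -477221/165*(-497) = 237178837/165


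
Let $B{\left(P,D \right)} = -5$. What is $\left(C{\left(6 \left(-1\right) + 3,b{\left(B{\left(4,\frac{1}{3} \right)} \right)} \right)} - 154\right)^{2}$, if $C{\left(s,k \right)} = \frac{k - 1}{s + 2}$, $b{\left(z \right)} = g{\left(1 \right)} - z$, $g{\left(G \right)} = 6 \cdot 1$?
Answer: $26896$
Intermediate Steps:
$g{\left(G \right)} = 6$
$b{\left(z \right)} = 6 - z$
$C{\left(s,k \right)} = \frac{-1 + k}{2 + s}$
$\left(C{\left(6 \left(-1\right) + 3,b{\left(B{\left(4,\frac{1}{3} \right)} \right)} \right)} - 154\right)^{2} = \left(\frac{-1 + \left(6 - -5\right)}{2 + \left(6 \left(-1\right) + 3\right)} - 154\right)^{2} = \left(\frac{-1 + \left(6 + 5\right)}{2 + \left(-6 + 3\right)} - 154\right)^{2} = \left(\frac{-1 + 11}{2 - 3} - 154\right)^{2} = \left(\frac{1}{-1} \cdot 10 - 154\right)^{2} = \left(\left(-1\right) 10 - 154\right)^{2} = \left(-10 - 154\right)^{2} = \left(-164\right)^{2} = 26896$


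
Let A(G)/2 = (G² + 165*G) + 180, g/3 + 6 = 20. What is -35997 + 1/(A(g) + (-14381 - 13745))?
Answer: -373576867/10378 ≈ -35997.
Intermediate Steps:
g = 42 (g = -18 + 3*20 = -18 + 60 = 42)
A(G) = 360 + 2*G² + 330*G (A(G) = 2*((G² + 165*G) + 180) = 2*(180 + G² + 165*G) = 360 + 2*G² + 330*G)
-35997 + 1/(A(g) + (-14381 - 13745)) = -35997 + 1/((360 + 2*42² + 330*42) + (-14381 - 13745)) = -35997 + 1/((360 + 2*1764 + 13860) - 28126) = -35997 + 1/((360 + 3528 + 13860) - 28126) = -35997 + 1/(17748 - 28126) = -35997 + 1/(-10378) = -35997 - 1/10378 = -373576867/10378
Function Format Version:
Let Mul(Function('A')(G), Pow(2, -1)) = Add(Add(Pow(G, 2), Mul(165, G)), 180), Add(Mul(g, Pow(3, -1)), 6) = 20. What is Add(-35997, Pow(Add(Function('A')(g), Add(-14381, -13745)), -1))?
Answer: Rational(-373576867, 10378) ≈ -35997.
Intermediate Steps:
g = 42 (g = Add(-18, Mul(3, 20)) = Add(-18, 60) = 42)
Function('A')(G) = Add(360, Mul(2, Pow(G, 2)), Mul(330, G)) (Function('A')(G) = Mul(2, Add(Add(Pow(G, 2), Mul(165, G)), 180)) = Mul(2, Add(180, Pow(G, 2), Mul(165, G))) = Add(360, Mul(2, Pow(G, 2)), Mul(330, G)))
Add(-35997, Pow(Add(Function('A')(g), Add(-14381, -13745)), -1)) = Add(-35997, Pow(Add(Add(360, Mul(2, Pow(42, 2)), Mul(330, 42)), Add(-14381, -13745)), -1)) = Add(-35997, Pow(Add(Add(360, Mul(2, 1764), 13860), -28126), -1)) = Add(-35997, Pow(Add(Add(360, 3528, 13860), -28126), -1)) = Add(-35997, Pow(Add(17748, -28126), -1)) = Add(-35997, Pow(-10378, -1)) = Add(-35997, Rational(-1, 10378)) = Rational(-373576867, 10378)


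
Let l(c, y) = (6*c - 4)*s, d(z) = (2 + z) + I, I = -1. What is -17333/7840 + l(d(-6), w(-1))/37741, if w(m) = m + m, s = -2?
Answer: -653631633/295889440 ≈ -2.2090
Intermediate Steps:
w(m) = 2*m
d(z) = 1 + z (d(z) = (2 + z) - 1 = 1 + z)
l(c, y) = 8 - 12*c (l(c, y) = (6*c - 4)*(-2) = (-4 + 6*c)*(-2) = 8 - 12*c)
-17333/7840 + l(d(-6), w(-1))/37741 = -17333/7840 + (8 - 12*(1 - 6))/37741 = -17333*1/7840 + (8 - 12*(-5))*(1/37741) = -17333/7840 + (8 + 60)*(1/37741) = -17333/7840 + 68*(1/37741) = -17333/7840 + 68/37741 = -653631633/295889440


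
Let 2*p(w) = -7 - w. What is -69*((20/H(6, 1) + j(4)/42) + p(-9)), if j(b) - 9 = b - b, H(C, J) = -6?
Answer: 2047/14 ≈ 146.21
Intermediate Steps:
j(b) = 9 (j(b) = 9 + (b - b) = 9 + 0 = 9)
p(w) = -7/2 - w/2 (p(w) = (-7 - w)/2 = -7/2 - w/2)
-69*((20/H(6, 1) + j(4)/42) + p(-9)) = -69*((20/(-6) + 9/42) + (-7/2 - 1/2*(-9))) = -69*((20*(-1/6) + 9*(1/42)) + (-7/2 + 9/2)) = -69*((-10/3 + 3/14) + 1) = -69*(-131/42 + 1) = -69*(-89/42) = 2047/14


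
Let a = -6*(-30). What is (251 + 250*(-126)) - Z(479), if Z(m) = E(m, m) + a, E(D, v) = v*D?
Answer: -260870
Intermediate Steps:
E(D, v) = D*v
a = 180
Z(m) = 180 + m² (Z(m) = m*m + 180 = m² + 180 = 180 + m²)
(251 + 250*(-126)) - Z(479) = (251 + 250*(-126)) - (180 + 479²) = (251 - 31500) - (180 + 229441) = -31249 - 1*229621 = -31249 - 229621 = -260870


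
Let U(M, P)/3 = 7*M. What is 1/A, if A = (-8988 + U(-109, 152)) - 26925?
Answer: -1/38202 ≈ -2.6177e-5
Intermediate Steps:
U(M, P) = 21*M (U(M, P) = 3*(7*M) = 21*M)
A = -38202 (A = (-8988 + 21*(-109)) - 26925 = (-8988 - 2289) - 26925 = -11277 - 26925 = -38202)
1/A = 1/(-38202) = -1/38202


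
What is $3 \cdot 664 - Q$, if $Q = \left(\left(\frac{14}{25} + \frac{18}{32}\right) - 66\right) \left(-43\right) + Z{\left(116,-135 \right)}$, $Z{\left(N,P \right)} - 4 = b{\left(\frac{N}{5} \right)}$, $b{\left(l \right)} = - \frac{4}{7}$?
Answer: $- \frac{2243251}{2800} \approx -801.16$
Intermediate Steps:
$b{\left(l \right)} = - \frac{4}{7}$ ($b{\left(l \right)} = \left(-4\right) \frac{1}{7} = - \frac{4}{7}$)
$Z{\left(N,P \right)} = \frac{24}{7}$ ($Z{\left(N,P \right)} = 4 - \frac{4}{7} = \frac{24}{7}$)
$Q = \frac{7820851}{2800}$ ($Q = \left(\left(\frac{14}{25} + \frac{18}{32}\right) - 66\right) \left(-43\right) + \frac{24}{7} = \left(\left(14 \cdot \frac{1}{25} + 18 \cdot \frac{1}{32}\right) - 66\right) \left(-43\right) + \frac{24}{7} = \left(\left(\frac{14}{25} + \frac{9}{16}\right) - 66\right) \left(-43\right) + \frac{24}{7} = \left(\frac{449}{400} - 66\right) \left(-43\right) + \frac{24}{7} = \left(- \frac{25951}{400}\right) \left(-43\right) + \frac{24}{7} = \frac{1115893}{400} + \frac{24}{7} = \frac{7820851}{2800} \approx 2793.2$)
$3 \cdot 664 - Q = 3 \cdot 664 - \frac{7820851}{2800} = 1992 - \frac{7820851}{2800} = - \frac{2243251}{2800}$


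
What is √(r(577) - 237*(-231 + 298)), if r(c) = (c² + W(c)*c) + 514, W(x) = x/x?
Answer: 3*√35349 ≈ 564.04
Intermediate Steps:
W(x) = 1
r(c) = 514 + c + c² (r(c) = (c² + 1*c) + 514 = (c² + c) + 514 = (c + c²) + 514 = 514 + c + c²)
√(r(577) - 237*(-231 + 298)) = √((514 + 577 + 577²) - 237*(-231 + 298)) = √((514 + 577 + 332929) - 237*67) = √(334020 - 15879) = √318141 = 3*√35349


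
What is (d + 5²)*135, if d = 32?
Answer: 7695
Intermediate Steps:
(d + 5²)*135 = (32 + 5²)*135 = (32 + 25)*135 = 57*135 = 7695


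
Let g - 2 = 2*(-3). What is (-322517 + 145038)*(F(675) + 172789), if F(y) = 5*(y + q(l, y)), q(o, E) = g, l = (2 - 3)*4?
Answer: -31261860976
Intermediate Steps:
g = -4 (g = 2 + 2*(-3) = 2 - 6 = -4)
l = -4 (l = -1*4 = -4)
q(o, E) = -4
F(y) = -20 + 5*y (F(y) = 5*(y - 4) = 5*(-4 + y) = -20 + 5*y)
(-322517 + 145038)*(F(675) + 172789) = (-322517 + 145038)*((-20 + 5*675) + 172789) = -177479*((-20 + 3375) + 172789) = -177479*(3355 + 172789) = -177479*176144 = -31261860976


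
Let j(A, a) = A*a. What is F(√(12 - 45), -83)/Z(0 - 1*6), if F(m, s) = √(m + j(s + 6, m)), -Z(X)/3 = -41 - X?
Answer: 2*√19*33^(¼)*√(-I)/105 ≈ 0.14071 - 0.14071*I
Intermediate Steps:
Z(X) = 123 + 3*X (Z(X) = -3*(-41 - X) = 123 + 3*X)
F(m, s) = √(m + m*(6 + s)) (F(m, s) = √(m + (s + 6)*m) = √(m + (6 + s)*m) = √(m + m*(6 + s)))
F(√(12 - 45), -83)/Z(0 - 1*6) = √(√(12 - 45)*(7 - 83))/(123 + 3*(0 - 1*6)) = √(√(-33)*(-76))/(123 + 3*(0 - 6)) = √((I*√33)*(-76))/(123 + 3*(-6)) = √(-76*I*√33)/(123 - 18) = (2*√19*33^(¼)*√(-I))/105 = (2*√19*33^(¼)*√(-I))*(1/105) = 2*√19*33^(¼)*√(-I)/105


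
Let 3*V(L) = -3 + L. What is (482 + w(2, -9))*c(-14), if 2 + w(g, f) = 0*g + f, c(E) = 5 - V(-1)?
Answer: 2983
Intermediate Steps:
V(L) = -1 + L/3 (V(L) = (-3 + L)/3 = -1 + L/3)
c(E) = 19/3 (c(E) = 5 - (-1 + (1/3)*(-1)) = 5 - (-1 - 1/3) = 5 - 1*(-4/3) = 5 + 4/3 = 19/3)
w(g, f) = -2 + f (w(g, f) = -2 + (0*g + f) = -2 + (0 + f) = -2 + f)
(482 + w(2, -9))*c(-14) = (482 + (-2 - 9))*(19/3) = (482 - 11)*(19/3) = 471*(19/3) = 2983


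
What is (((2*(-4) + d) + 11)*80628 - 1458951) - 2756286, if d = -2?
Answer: -4134609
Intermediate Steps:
(((2*(-4) + d) + 11)*80628 - 1458951) - 2756286 = (((2*(-4) - 2) + 11)*80628 - 1458951) - 2756286 = (((-8 - 2) + 11)*80628 - 1458951) - 2756286 = ((-10 + 11)*80628 - 1458951) - 2756286 = (1*80628 - 1458951) - 2756286 = (80628 - 1458951) - 2756286 = -1378323 - 2756286 = -4134609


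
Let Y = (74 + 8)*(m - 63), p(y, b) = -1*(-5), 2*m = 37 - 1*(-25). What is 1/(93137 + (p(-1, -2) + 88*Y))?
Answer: -1/137770 ≈ -7.2585e-6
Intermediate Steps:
m = 31 (m = (37 - 1*(-25))/2 = (37 + 25)/2 = (½)*62 = 31)
p(y, b) = 5
Y = -2624 (Y = (74 + 8)*(31 - 63) = 82*(-32) = -2624)
1/(93137 + (p(-1, -2) + 88*Y)) = 1/(93137 + (5 + 88*(-2624))) = 1/(93137 + (5 - 230912)) = 1/(93137 - 230907) = 1/(-137770) = -1/137770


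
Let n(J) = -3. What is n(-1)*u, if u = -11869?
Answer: 35607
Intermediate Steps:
n(-1)*u = -3*(-11869) = 35607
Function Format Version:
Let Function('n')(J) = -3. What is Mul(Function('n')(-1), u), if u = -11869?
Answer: 35607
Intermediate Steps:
Mul(Function('n')(-1), u) = Mul(-3, -11869) = 35607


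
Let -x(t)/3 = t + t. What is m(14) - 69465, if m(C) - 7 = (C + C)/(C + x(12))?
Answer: -2014296/29 ≈ -69459.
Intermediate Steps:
x(t) = -6*t (x(t) = -3*(t + t) = -6*t)
m(C) = 7 + 2*C/(-72 + C) (m(C) = 7 + (C + C)/(C - 6*12) = 7 + (2*C)/(C - 72) = 7 + (2*C)/(-72 + C) = 7 + 2*C/(-72 + C))
m(14) - 69465 = 9*(-56 + 14)/(-72 + 14) - 69465 = 9*(-42)/(-58) - 69465 = 9*(-1/58)*(-42) - 69465 = 189/29 - 69465 = -2014296/29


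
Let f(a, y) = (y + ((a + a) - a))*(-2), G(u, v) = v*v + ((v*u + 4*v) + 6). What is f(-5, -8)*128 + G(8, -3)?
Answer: 3307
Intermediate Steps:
G(u, v) = 6 + v**2 + 4*v + u*v (G(u, v) = v**2 + ((u*v + 4*v) + 6) = v**2 + ((4*v + u*v) + 6) = v**2 + (6 + 4*v + u*v) = 6 + v**2 + 4*v + u*v)
f(a, y) = -2*a - 2*y (f(a, y) = (y + (2*a - a))*(-2) = (y + a)*(-2) = (a + y)*(-2) = -2*a - 2*y)
f(-5, -8)*128 + G(8, -3) = (-2*(-5) - 2*(-8))*128 + (6 + (-3)**2 + 4*(-3) + 8*(-3)) = (10 + 16)*128 + (6 + 9 - 12 - 24) = 26*128 - 21 = 3328 - 21 = 3307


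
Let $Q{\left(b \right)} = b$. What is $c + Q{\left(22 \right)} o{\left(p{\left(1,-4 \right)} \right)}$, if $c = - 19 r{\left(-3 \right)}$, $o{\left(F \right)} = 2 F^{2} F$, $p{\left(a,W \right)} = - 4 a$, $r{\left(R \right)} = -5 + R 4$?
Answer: $-2493$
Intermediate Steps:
$r{\left(R \right)} = -5 + 4 R$
$o{\left(F \right)} = 2 F^{3}$
$c = 323$ ($c = - 19 \left(-5 + 4 \left(-3\right)\right) = - 19 \left(-5 - 12\right) = \left(-19\right) \left(-17\right) = 323$)
$c + Q{\left(22 \right)} o{\left(p{\left(1,-4 \right)} \right)} = 323 + 22 \cdot 2 \left(\left(-4\right) 1\right)^{3} = 323 + 22 \cdot 2 \left(-4\right)^{3} = 323 + 22 \cdot 2 \left(-64\right) = 323 + 22 \left(-128\right) = 323 - 2816 = -2493$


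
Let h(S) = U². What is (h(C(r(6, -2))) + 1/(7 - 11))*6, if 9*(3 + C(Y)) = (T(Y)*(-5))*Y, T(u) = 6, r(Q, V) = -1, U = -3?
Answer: 105/2 ≈ 52.500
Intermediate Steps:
C(Y) = -3 - 10*Y/3 (C(Y) = -3 + ((6*(-5))*Y)/9 = -3 + (-30*Y)/9 = -3 - 10*Y/3)
h(S) = 9 (h(S) = (-3)² = 9)
(h(C(r(6, -2))) + 1/(7 - 11))*6 = (9 + 1/(7 - 11))*6 = (9 + 1/(-4))*6 = (9 - ¼)*6 = (35/4)*6 = 105/2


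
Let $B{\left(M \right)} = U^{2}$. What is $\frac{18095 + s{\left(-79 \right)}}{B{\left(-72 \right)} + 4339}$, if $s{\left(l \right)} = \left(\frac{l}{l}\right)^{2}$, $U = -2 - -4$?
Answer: $\frac{18096}{4343} \approx 4.1667$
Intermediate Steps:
$U = 2$ ($U = -2 + 4 = 2$)
$s{\left(l \right)} = 1$ ($s{\left(l \right)} = 1^{2} = 1$)
$B{\left(M \right)} = 4$ ($B{\left(M \right)} = 2^{2} = 4$)
$\frac{18095 + s{\left(-79 \right)}}{B{\left(-72 \right)} + 4339} = \frac{18095 + 1}{4 + 4339} = \frac{18096}{4343}$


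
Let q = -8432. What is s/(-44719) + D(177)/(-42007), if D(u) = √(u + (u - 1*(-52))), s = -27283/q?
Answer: -27283/377070608 - √406/42007 ≈ -0.00055202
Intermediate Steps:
s = 27283/8432 (s = -27283/(-8432) = -27283*(-1/8432) = 27283/8432 ≈ 3.2356)
D(u) = √(52 + 2*u) (D(u) = √(u + (u + 52)) = √(u + (52 + u)) = √(52 + 2*u))
s/(-44719) + D(177)/(-42007) = (27283/8432)/(-44719) + √(52 + 2*177)/(-42007) = (27283/8432)*(-1/44719) + √(52 + 354)*(-1/42007) = -27283/377070608 + √406*(-1/42007) = -27283/377070608 - √406/42007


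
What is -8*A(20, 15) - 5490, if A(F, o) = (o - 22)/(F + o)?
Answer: -27442/5 ≈ -5488.4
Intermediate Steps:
A(F, o) = (-22 + o)/(F + o)
-8*A(20, 15) - 5490 = -8*(-22 + 15)/(20 + 15) - 5490 = -8*(-7)/35 - 5490 = -8*(-⅕) - 5490 = 8/5 - 5490 = -27442/5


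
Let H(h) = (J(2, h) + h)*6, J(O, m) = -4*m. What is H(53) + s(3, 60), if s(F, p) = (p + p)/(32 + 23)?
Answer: -10470/11 ≈ -951.82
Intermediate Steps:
H(h) = -18*h (H(h) = (-4*h + h)*6 = -3*h*6 = -18*h)
s(F, p) = 2*p/55 (s(F, p) = (2*p)/55 = (2*p)*(1/55) = 2*p/55)
H(53) + s(3, 60) = -18*53 + (2/55)*60 = -954 + 24/11 = -10470/11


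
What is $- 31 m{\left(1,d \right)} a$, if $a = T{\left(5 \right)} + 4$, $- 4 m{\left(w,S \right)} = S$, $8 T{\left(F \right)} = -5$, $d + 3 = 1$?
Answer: $- \frac{837}{16} \approx -52.313$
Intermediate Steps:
$d = -2$ ($d = -3 + 1 = -2$)
$T{\left(F \right)} = - \frac{5}{8}$ ($T{\left(F \right)} = \frac{1}{8} \left(-5\right) = - \frac{5}{8}$)
$m{\left(w,S \right)} = - \frac{S}{4}$
$a = \frac{27}{8}$ ($a = - \frac{5}{8} + 4 = \frac{27}{8} \approx 3.375$)
$- 31 m{\left(1,d \right)} a = - 31 \left(\left(- \frac{1}{4}\right) \left(-2\right)\right) \frac{27}{8} = \left(-31\right) \frac{1}{2} \cdot \frac{27}{8} = \left(- \frac{31}{2}\right) \frac{27}{8} = - \frac{837}{16}$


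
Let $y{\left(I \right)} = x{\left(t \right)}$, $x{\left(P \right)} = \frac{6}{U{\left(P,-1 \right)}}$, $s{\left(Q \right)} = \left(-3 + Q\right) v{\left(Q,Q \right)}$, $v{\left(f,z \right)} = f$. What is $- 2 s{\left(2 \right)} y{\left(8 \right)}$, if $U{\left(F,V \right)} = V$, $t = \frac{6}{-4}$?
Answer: $-24$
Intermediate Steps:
$t = - \frac{3}{2}$ ($t = 6 \left(- \frac{1}{4}\right) = - \frac{3}{2} \approx -1.5$)
$s{\left(Q \right)} = Q \left(-3 + Q\right)$ ($s{\left(Q \right)} = \left(-3 + Q\right) Q = Q \left(-3 + Q\right)$)
$x{\left(P \right)} = -6$ ($x{\left(P \right)} = \frac{6}{-1} = 6 \left(-1\right) = -6$)
$y{\left(I \right)} = -6$
$- 2 s{\left(2 \right)} y{\left(8 \right)} = - 2 \cdot 2 \left(-3 + 2\right) \left(-6\right) = - 2 \cdot 2 \left(-1\right) \left(-6\right) = \left(-2\right) \left(-2\right) \left(-6\right) = 4 \left(-6\right) = -24$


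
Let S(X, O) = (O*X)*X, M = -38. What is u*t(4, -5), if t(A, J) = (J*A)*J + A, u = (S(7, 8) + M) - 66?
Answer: 29952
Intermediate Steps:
S(X, O) = O*X**2
u = 288 (u = (8*7**2 - 38) - 66 = (8*49 - 38) - 66 = (392 - 38) - 66 = 354 - 66 = 288)
t(A, J) = A + A*J**2 (t(A, J) = (A*J)*J + A = A*J**2 + A = A + A*J**2)
u*t(4, -5) = 288*(4*(1 + (-5)**2)) = 288*(4*(1 + 25)) = 288*(4*26) = 288*104 = 29952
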